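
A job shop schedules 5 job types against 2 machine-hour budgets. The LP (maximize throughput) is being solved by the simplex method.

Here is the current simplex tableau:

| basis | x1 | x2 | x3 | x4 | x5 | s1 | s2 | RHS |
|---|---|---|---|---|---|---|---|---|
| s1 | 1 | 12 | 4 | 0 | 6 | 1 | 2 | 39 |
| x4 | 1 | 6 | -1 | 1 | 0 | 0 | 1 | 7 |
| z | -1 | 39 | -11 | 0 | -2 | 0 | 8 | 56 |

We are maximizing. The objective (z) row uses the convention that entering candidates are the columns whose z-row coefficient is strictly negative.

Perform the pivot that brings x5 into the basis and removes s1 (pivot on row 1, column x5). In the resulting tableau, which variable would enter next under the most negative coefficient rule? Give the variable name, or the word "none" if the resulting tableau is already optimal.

Pivot element 6. New z-row = old z-row − (-2)·(row 1/6).
Updated z-row coefficients: x1: -2/3, x2: 43, x3: -29/3, x4: 0, x5: 0, s1: 1/3, s2: 26/3.
The most negative is -29/3 in column x3, so x3 would enter next.

x3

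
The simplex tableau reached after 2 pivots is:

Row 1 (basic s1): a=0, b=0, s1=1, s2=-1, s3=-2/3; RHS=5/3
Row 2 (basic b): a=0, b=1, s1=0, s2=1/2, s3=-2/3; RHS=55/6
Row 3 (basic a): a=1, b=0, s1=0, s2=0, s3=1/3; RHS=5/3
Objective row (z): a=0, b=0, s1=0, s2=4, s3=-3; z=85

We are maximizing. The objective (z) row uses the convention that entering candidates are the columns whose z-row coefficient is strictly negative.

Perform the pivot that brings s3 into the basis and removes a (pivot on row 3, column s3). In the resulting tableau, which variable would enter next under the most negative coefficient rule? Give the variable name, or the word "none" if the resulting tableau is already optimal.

none

Pivot element 1/3. New z-row = old z-row − (-3)·(row 3/(1/3)).
Updated z-row coefficients: a: 9, b: 0, s1: 0, s2: 4, s3: 0.
No coefficient is strictly negative; the tableau after this pivot is optimal.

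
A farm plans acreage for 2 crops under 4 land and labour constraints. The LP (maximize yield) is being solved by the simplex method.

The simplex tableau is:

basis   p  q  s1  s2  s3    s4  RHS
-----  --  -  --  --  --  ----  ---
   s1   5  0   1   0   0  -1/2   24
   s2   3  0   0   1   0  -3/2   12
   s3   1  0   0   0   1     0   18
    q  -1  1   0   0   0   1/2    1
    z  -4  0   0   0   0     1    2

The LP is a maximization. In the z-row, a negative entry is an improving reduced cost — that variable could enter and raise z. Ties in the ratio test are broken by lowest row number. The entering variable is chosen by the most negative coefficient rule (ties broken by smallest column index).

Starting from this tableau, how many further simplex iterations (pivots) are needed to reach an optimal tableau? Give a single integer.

pivot: p in, s2 out → z = 18
pivot: s4 in, s1 out → z = 20
No improving column remains; optimal.

2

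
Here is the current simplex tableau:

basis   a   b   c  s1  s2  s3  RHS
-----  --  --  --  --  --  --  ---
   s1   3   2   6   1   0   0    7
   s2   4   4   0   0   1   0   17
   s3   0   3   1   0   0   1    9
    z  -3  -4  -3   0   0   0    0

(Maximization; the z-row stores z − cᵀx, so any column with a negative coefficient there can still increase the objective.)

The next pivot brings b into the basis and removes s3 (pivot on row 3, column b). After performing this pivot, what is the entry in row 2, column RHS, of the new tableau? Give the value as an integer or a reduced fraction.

5

Pivot element is row 3, column b: 3.
Normalize row 3: new (row 3, RHS) = 9/3 = 3.
row 2 ← row 2 − 4·(new row 3): 17 − 4·3 = 5.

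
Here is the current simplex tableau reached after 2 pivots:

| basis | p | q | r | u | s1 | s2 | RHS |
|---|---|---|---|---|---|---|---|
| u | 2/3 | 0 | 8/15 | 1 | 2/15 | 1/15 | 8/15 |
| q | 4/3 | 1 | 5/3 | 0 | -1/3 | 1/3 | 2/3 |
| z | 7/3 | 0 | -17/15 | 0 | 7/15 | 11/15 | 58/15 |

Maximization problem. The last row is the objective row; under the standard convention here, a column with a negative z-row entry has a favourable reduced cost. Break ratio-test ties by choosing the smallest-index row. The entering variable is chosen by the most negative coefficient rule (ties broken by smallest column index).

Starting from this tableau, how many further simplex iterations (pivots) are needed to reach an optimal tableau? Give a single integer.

pivot: r in, q out → z = 108/25
No improving column remains; optimal.

1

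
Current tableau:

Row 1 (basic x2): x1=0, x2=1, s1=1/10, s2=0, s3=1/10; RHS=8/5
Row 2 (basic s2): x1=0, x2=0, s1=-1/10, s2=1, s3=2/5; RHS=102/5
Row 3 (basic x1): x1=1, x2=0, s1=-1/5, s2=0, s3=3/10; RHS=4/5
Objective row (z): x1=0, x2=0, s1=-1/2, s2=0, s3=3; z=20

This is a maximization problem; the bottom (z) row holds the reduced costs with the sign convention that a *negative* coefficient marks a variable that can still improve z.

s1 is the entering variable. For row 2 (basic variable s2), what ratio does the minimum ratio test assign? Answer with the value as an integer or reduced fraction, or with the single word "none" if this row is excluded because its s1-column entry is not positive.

The s1 entry in row 2 is -1/10 ≤ 0, so this row gives no ratio.

none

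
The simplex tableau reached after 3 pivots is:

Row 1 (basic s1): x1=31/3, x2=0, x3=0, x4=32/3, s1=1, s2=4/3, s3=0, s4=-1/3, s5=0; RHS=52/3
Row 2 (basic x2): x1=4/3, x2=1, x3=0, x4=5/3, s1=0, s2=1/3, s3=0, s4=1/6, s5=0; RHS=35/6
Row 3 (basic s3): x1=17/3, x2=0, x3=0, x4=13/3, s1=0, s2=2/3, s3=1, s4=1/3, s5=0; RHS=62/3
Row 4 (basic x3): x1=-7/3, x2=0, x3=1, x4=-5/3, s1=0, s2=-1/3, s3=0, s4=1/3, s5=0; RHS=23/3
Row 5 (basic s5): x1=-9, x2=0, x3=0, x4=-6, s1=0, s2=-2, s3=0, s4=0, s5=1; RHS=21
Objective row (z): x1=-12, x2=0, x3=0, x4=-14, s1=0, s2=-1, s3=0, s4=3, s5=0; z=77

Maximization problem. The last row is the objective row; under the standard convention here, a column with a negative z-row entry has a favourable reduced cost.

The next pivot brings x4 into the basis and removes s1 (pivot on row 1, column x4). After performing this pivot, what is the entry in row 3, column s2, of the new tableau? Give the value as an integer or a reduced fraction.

Pivot element is row 1, column x4: 32/3.
Normalize row 1: new (row 1, s2) = (4/3)/(32/3) = 1/8.
row 3 ← row 3 − (13/3)·(new row 1): 2/3 − (13/3)·(1/8) = 1/8.

1/8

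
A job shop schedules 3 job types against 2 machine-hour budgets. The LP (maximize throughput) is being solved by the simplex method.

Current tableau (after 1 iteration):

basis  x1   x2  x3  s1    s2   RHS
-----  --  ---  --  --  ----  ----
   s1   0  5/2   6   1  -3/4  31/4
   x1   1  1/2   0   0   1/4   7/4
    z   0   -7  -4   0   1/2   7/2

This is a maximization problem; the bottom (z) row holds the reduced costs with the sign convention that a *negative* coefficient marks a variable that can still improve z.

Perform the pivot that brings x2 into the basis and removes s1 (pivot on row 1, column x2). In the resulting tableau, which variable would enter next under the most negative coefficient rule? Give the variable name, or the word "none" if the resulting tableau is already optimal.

Pivot element 5/2. New z-row = old z-row − (-7)·(row 1/(5/2)).
Updated z-row coefficients: x1: 0, x2: 0, x3: 64/5, s1: 14/5, s2: -8/5.
The most negative is -8/5 in column s2, so s2 would enter next.

s2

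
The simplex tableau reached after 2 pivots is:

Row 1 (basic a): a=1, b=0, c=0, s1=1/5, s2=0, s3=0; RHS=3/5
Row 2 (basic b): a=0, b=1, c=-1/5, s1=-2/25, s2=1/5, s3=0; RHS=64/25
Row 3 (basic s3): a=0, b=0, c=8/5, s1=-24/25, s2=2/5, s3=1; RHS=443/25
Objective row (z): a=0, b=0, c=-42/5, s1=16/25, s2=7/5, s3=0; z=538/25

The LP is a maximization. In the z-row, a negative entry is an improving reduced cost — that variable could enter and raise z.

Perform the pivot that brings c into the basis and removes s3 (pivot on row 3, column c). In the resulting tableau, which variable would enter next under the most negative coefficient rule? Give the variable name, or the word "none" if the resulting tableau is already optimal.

Pivot element 8/5. New z-row = old z-row − (-42/5)·(row 3/(8/5)).
Updated z-row coefficients: a: 0, b: 0, c: 0, s1: -22/5, s2: 7/2, s3: 21/4.
The most negative is -22/5 in column s1, so s1 would enter next.

s1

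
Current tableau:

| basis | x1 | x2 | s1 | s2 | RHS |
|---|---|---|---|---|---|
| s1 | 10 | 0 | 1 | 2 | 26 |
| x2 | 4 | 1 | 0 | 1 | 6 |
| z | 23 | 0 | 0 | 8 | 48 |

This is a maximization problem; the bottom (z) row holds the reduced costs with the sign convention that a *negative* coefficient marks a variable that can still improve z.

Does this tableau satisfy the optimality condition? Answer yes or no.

No objective-row coefficient is strictly negative, so no entering variable exists; the tableau is optimal.

yes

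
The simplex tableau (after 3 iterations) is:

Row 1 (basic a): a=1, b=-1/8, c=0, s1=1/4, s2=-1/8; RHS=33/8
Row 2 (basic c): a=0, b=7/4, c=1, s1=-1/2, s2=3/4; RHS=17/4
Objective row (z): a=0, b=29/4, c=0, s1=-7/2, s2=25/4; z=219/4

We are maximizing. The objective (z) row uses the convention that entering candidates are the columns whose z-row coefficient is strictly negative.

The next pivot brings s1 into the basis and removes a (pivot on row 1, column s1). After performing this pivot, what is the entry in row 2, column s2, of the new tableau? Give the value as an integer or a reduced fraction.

1/2

Pivot element is row 1, column s1: 1/4.
Normalize row 1: new (row 1, s2) = (-1/8)/(1/4) = -1/2.
row 2 ← row 2 − (-1/2)·(new row 1): 3/4 − (-1/2)·(-1/2) = 1/2.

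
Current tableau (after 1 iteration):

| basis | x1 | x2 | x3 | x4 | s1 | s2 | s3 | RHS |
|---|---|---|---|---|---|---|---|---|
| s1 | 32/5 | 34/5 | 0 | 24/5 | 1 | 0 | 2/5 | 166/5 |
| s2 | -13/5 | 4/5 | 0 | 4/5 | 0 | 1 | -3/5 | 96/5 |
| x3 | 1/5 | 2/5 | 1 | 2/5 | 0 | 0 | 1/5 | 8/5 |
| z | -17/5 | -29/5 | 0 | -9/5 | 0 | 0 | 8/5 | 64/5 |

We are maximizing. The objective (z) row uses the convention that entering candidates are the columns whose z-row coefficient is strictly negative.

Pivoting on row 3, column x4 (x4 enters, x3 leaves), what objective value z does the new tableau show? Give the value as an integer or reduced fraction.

Minimum ratio for x4: (8/5)/(2/5) = 4.
z changes by −(z-row coeff of x4)·ratio = −(-9/5)·4 = 36/5.
New z = 64/5 + (36/5) = 20.

20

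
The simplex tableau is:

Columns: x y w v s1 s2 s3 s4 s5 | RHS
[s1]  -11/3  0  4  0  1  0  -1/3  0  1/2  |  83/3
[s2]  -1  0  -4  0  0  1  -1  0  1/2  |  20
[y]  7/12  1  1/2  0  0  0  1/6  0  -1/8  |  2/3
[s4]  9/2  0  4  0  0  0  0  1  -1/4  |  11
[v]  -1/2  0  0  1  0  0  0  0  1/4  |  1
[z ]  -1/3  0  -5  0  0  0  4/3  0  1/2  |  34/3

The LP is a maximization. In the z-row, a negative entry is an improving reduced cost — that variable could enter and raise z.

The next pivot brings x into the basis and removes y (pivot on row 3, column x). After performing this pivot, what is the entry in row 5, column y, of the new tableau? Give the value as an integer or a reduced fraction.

Pivot element is row 3, column x: 7/12.
Normalize row 3: new (row 3, y) = 1/(7/12) = 12/7.
row 5 ← row 5 − (-1/2)·(new row 3): 0 − (-1/2)·(12/7) = 6/7.

6/7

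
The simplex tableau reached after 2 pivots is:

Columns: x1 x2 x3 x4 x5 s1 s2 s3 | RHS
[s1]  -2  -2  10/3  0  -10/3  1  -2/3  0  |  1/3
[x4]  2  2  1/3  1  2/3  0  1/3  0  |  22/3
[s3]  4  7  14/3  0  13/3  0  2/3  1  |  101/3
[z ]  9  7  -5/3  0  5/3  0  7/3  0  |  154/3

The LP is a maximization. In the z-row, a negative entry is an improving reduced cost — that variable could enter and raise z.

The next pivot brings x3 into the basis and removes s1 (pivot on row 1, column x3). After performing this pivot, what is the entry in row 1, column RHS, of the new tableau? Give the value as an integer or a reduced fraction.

Pivot element is row 1, column x3: 10/3.
Normalize row 1: new (row 1, RHS) = (1/3)/(10/3) = 1/10.
Row 1 is the pivot row, so the entry is 1/10.

1/10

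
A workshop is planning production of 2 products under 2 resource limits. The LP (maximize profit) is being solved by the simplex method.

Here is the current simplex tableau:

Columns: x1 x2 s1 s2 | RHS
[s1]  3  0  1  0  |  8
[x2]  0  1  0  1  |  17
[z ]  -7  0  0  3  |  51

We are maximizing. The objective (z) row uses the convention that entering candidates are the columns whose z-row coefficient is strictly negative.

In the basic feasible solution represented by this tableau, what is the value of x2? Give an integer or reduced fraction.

x2 is basic (row 2); its value is the RHS of that row: 17.

17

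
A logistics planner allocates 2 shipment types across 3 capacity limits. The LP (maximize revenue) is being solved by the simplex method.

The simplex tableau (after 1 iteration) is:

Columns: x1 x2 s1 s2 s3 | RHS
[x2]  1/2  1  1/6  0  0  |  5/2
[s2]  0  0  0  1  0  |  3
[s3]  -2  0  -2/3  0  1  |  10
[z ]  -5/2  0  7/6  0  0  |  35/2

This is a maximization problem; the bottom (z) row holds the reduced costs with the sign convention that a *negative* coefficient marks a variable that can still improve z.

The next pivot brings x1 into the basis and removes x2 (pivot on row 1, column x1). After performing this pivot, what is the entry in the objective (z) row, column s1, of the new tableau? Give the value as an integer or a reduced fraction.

2

Pivot element is row 1, column x1: 1/2.
Normalize row 1: new (row 1, s1) = (1/6)/(1/2) = 1/3.
z-row ← z-row − (-5/2)·(new row 1): 7/6 − (-5/2)·(1/3) = 2.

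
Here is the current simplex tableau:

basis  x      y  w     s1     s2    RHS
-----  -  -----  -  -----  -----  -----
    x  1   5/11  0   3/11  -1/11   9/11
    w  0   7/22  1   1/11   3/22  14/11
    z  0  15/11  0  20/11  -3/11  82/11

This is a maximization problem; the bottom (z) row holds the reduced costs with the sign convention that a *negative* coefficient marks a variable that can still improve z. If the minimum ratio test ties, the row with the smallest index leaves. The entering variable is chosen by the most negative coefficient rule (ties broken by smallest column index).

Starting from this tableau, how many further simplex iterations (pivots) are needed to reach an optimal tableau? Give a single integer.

1

pivot: s2 in, w out → z = 10
No improving column remains; optimal.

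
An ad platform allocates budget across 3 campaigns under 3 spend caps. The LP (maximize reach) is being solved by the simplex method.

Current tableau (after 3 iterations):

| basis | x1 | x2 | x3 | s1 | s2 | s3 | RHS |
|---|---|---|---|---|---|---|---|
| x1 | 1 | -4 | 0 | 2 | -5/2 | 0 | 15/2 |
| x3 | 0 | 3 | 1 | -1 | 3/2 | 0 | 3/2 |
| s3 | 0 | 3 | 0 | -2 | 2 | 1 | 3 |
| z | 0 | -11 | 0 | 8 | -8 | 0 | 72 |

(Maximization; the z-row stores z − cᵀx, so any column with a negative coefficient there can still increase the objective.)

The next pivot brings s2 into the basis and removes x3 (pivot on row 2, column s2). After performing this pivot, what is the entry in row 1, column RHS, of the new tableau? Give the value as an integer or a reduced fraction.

10

Pivot element is row 2, column s2: 3/2.
Normalize row 2: new (row 2, RHS) = (3/2)/(3/2) = 1.
row 1 ← row 1 − (-5/2)·(new row 2): 15/2 − (-5/2)·1 = 10.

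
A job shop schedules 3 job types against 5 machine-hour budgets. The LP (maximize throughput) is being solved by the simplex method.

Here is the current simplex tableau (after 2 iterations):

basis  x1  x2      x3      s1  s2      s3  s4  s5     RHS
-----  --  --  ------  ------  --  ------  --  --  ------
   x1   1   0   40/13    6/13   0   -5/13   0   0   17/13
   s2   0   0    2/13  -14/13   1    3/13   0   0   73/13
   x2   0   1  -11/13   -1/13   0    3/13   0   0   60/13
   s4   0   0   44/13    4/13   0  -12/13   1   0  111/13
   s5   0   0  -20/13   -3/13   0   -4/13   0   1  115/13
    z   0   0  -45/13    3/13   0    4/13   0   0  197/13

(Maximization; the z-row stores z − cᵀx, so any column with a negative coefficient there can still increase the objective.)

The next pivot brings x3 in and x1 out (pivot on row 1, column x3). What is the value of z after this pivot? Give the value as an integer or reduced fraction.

133/8

Minimum ratio for x3: (17/13)/(40/13) = 17/40.
z changes by −(z-row coeff of x3)·ratio = −(-45/13)·(17/40) = 153/104.
New z = 197/13 + (153/104) = 133/8.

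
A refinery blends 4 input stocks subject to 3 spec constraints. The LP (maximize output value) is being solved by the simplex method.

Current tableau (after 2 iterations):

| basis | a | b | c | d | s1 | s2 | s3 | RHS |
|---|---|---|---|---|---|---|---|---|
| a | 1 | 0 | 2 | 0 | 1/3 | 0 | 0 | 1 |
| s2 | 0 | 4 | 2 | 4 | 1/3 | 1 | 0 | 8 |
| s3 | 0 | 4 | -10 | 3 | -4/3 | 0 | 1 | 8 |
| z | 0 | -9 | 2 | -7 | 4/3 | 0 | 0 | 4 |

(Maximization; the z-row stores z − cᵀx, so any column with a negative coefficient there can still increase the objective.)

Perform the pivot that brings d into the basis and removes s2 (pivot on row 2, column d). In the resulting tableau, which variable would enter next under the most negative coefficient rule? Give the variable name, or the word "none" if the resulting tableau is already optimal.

b

Pivot element 4. New z-row = old z-row − (-7)·(row 2/4).
Updated z-row coefficients: a: 0, b: -2, c: 11/2, d: 0, s1: 23/12, s2: 7/4, s3: 0.
The most negative is -2 in column b, so b would enter next.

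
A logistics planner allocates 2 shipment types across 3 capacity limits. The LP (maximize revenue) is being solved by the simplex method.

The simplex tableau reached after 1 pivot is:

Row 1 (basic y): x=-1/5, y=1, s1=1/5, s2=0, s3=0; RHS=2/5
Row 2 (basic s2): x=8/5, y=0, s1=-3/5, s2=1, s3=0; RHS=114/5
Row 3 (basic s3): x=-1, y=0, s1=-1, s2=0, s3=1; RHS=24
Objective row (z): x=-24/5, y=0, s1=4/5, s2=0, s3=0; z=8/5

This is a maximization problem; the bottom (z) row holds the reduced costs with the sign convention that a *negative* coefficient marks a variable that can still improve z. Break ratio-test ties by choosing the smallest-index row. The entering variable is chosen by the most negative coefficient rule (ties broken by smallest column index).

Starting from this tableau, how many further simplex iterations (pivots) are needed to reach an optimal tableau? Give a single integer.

pivot: x in, s2 out → z = 70
pivot: s1 in, y out → z = 96
No improving column remains; optimal.

2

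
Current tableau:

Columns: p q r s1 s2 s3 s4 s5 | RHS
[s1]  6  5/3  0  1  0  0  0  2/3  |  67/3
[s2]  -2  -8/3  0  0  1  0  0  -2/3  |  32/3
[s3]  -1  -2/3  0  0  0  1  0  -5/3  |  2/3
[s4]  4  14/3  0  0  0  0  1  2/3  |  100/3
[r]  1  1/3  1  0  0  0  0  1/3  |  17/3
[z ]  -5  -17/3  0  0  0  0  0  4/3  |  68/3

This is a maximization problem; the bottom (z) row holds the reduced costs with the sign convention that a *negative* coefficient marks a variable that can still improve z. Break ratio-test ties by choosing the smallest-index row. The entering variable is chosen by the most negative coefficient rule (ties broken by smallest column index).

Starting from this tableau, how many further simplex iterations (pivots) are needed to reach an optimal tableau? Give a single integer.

pivot: q in, s4 out → z = 442/7
pivot: p in, s1 out → z = 2031/32
No improving column remains; optimal.

2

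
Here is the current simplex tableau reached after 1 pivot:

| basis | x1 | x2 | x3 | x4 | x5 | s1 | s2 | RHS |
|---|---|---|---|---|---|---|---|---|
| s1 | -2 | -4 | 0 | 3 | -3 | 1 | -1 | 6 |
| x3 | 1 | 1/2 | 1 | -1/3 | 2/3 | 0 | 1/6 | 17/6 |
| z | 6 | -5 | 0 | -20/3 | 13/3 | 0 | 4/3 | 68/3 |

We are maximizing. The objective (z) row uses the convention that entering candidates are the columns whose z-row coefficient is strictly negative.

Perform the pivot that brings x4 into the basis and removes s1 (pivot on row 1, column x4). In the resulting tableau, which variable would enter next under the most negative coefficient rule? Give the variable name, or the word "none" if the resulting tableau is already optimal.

x2

Pivot element 3. New z-row = old z-row − (-20/3)·(row 1/3).
Updated z-row coefficients: x1: 14/9, x2: -125/9, x3: 0, x4: 0, x5: -7/3, s1: 20/9, s2: -8/9.
The most negative is -125/9 in column x2, so x2 would enter next.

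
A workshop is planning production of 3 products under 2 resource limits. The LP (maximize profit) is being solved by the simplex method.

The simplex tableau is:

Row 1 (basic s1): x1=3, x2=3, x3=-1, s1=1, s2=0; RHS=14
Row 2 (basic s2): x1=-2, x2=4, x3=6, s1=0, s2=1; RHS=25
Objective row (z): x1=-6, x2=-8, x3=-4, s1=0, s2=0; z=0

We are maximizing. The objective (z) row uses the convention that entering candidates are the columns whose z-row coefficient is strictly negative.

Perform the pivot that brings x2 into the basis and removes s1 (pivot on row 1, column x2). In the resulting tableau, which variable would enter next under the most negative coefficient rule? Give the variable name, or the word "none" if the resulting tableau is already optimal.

x3

Pivot element 3. New z-row = old z-row − (-8)·(row 1/3).
Updated z-row coefficients: x1: 2, x2: 0, x3: -20/3, s1: 8/3, s2: 0.
The most negative is -20/3 in column x3, so x3 would enter next.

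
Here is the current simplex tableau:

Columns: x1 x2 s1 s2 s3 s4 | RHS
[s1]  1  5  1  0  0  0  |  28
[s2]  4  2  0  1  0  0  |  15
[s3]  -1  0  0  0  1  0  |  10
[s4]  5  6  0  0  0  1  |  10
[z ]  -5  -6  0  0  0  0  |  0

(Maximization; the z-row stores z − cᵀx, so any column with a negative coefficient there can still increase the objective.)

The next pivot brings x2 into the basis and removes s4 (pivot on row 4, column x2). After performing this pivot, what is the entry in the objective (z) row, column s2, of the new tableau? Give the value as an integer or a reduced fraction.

0

Pivot element is row 4, column x2: 6.
Normalize row 4: new (row 4, s2) = 0/6 = 0.
z-row ← z-row − (-6)·(new row 4): 0 − (-6)·0 = 0.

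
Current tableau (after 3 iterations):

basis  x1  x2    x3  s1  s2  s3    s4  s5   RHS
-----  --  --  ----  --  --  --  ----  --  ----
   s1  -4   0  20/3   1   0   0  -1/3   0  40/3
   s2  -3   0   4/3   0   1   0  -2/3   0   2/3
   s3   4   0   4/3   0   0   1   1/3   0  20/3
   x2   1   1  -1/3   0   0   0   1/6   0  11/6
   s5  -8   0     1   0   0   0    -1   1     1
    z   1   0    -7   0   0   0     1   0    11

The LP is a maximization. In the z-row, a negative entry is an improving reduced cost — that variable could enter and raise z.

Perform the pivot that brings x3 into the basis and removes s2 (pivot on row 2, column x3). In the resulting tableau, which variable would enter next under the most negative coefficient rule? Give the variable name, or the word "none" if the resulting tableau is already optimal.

x1

Pivot element 4/3. New z-row = old z-row − (-7)·(row 2/(4/3)).
Updated z-row coefficients: x1: -59/4, x2: 0, x3: 0, s1: 0, s2: 21/4, s3: 0, s4: -5/2, s5: 0.
The most negative is -59/4 in column x1, so x1 would enter next.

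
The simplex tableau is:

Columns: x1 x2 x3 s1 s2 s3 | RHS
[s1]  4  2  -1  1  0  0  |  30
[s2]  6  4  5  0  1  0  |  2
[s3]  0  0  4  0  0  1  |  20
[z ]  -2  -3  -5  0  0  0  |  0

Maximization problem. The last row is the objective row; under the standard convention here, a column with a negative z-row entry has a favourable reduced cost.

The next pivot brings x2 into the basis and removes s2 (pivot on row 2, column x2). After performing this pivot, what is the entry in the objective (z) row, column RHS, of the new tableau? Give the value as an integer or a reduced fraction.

Pivot element is row 2, column x2: 4.
Normalize row 2: new (row 2, RHS) = 2/4 = 1/2.
z-row ← z-row − (-3)·(new row 2): 0 − (-3)·(1/2) = 3/2.

3/2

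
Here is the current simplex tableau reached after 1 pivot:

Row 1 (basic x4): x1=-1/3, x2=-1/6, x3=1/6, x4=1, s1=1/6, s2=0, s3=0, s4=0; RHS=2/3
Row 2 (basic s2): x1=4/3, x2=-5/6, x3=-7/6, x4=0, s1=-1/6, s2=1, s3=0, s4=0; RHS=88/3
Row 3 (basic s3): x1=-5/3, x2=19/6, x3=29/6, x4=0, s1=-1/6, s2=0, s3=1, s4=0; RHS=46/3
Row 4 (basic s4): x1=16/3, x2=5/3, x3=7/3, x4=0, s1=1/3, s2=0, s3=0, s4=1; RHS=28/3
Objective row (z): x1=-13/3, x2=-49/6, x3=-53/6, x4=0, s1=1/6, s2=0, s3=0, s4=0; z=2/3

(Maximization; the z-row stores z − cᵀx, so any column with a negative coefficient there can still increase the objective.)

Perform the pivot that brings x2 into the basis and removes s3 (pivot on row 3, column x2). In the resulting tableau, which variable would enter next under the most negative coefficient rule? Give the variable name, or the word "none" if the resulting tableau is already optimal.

x1

Pivot element 19/6. New z-row = old z-row − (-49/6)·(row 3/(19/6)).
Updated z-row coefficients: x1: -164/19, x2: 0, x3: 69/19, x4: 0, s1: -5/19, s2: 0, s3: 49/19, s4: 0.
The most negative is -164/19 in column x1, so x1 would enter next.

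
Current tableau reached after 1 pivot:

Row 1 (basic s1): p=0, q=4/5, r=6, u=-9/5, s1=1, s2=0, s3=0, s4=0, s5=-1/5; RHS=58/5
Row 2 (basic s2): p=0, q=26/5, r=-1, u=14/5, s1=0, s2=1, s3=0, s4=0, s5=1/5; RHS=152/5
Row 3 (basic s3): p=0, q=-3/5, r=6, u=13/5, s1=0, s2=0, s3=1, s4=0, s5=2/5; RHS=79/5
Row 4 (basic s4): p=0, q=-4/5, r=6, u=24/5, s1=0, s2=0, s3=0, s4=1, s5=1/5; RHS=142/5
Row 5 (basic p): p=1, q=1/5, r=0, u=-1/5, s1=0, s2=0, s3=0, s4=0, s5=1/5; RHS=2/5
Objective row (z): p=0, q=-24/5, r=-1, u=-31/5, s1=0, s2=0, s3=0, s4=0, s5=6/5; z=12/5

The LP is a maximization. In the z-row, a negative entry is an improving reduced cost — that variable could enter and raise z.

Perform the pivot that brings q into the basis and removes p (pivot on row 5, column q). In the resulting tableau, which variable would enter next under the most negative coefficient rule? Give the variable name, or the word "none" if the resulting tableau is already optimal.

Pivot element 1/5. New z-row = old z-row − (-24/5)·(row 5/(1/5)).
Updated z-row coefficients: p: 24, q: 0, r: -1, u: -11, s1: 0, s2: 0, s3: 0, s4: 0, s5: 6.
The most negative is -11 in column u, so u would enter next.

u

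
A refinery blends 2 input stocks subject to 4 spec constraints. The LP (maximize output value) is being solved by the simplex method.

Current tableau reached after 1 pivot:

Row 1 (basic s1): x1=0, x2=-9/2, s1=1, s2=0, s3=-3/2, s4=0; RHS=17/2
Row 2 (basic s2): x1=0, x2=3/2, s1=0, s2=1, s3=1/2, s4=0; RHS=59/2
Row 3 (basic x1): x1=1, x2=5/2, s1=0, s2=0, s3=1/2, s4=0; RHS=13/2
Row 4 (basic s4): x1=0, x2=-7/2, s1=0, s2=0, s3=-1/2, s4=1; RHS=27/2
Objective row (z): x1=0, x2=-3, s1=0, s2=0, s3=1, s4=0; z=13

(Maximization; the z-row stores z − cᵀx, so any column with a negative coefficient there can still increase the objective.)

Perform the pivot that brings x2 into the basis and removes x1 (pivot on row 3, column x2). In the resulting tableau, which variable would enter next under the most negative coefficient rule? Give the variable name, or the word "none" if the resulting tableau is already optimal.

Pivot element 5/2. New z-row = old z-row − (-3)·(row 3/(5/2)).
Updated z-row coefficients: x1: 6/5, x2: 0, s1: 0, s2: 0, s3: 8/5, s4: 0.
No coefficient is strictly negative; the tableau after this pivot is optimal.

none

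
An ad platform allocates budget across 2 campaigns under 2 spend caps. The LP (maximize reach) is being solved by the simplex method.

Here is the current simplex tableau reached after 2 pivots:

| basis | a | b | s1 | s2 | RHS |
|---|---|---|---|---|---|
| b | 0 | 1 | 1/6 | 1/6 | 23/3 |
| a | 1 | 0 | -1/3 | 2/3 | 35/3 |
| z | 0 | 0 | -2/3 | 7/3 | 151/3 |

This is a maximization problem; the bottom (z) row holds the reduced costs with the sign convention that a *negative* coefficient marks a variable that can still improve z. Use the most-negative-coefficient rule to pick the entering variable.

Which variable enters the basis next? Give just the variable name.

s1

Objective-row coefficients: a: 0, b: 0, s1: -2/3, s2: 7/3.
The most negative is -2/3 in column s1, so s1 enters.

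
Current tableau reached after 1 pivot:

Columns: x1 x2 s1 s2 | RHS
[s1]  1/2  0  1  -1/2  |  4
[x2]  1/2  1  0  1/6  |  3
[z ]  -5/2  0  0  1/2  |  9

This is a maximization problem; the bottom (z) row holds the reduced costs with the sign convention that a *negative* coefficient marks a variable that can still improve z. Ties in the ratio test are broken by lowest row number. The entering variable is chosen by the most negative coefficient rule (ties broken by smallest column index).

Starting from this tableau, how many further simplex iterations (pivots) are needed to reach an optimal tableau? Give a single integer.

pivot: x1 in, x2 out → z = 24
No improving column remains; optimal.

1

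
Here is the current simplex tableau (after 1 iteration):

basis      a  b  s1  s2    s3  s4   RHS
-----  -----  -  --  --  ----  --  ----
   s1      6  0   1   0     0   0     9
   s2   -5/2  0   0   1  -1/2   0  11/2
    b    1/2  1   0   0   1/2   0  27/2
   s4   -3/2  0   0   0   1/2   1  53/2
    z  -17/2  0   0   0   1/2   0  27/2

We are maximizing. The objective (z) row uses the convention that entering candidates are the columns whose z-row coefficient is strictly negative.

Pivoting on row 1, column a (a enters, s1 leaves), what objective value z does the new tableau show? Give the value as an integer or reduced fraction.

105/4

Minimum ratio for a: 9/6 = 3/2.
z changes by −(z-row coeff of a)·ratio = −(-17/2)·(3/2) = 51/4.
New z = 27/2 + (51/4) = 105/4.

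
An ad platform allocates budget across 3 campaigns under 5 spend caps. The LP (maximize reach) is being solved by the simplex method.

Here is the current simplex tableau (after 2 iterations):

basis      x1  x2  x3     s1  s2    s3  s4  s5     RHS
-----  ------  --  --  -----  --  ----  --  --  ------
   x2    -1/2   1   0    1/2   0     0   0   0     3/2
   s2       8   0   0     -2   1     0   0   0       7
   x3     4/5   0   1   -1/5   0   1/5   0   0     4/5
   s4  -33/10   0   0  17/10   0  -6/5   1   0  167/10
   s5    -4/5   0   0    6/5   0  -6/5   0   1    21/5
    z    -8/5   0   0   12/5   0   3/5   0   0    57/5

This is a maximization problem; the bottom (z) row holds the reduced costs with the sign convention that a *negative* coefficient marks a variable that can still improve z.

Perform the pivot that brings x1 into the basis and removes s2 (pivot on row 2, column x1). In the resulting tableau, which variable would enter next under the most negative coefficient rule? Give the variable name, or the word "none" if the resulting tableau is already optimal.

Pivot element 8. New z-row = old z-row − (-8/5)·(row 2/8).
Updated z-row coefficients: x1: 0, x2: 0, x3: 0, s1: 2, s2: 1/5, s3: 3/5, s4: 0, s5: 0.
No coefficient is strictly negative; the tableau after this pivot is optimal.

none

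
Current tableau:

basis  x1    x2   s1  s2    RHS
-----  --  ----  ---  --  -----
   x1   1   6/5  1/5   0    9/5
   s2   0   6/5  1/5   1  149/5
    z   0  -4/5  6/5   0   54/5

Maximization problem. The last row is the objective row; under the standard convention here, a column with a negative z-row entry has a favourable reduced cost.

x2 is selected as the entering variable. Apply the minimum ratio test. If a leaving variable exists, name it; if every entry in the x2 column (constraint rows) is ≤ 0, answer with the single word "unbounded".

Ratios: row 1 (x1): (9/5)/(6/5) = 3/2; row 2 (s2): (149/5)/(6/5) = 149/6.
Minimum ratio is in the x1 row, so x1 leaves.

x1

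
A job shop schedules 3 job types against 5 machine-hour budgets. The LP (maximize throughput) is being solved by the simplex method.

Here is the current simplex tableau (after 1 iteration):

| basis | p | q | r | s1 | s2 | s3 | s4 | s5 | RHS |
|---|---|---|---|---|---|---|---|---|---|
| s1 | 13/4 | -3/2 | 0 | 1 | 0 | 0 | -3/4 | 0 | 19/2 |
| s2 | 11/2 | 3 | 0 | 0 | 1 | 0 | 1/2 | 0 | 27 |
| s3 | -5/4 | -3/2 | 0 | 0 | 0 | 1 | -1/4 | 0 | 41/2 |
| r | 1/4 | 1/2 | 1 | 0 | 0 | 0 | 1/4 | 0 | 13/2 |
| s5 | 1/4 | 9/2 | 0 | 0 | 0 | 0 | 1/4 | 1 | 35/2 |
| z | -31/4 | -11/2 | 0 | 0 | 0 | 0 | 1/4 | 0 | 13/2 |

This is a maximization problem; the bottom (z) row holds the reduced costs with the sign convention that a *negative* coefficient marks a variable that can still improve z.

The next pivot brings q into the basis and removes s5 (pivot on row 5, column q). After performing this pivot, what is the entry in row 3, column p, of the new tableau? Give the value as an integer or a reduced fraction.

-7/6

Pivot element is row 5, column q: 9/2.
Normalize row 5: new (row 5, p) = (1/4)/(9/2) = 1/18.
row 3 ← row 3 − (-3/2)·(new row 5): -5/4 − (-3/2)·(1/18) = -7/6.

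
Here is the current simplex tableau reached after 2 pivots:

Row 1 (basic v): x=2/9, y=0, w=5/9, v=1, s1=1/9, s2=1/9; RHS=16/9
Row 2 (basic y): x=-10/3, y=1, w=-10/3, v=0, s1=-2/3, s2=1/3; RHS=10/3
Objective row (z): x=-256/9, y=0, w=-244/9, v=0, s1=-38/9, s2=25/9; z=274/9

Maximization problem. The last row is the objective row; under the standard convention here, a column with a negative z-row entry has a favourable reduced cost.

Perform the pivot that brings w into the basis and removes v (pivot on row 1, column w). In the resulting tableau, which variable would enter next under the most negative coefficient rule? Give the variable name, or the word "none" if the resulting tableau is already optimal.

x

Pivot element 5/9. New z-row = old z-row − (-244/9)·(row 1/(5/9)).
Updated z-row coefficients: x: -88/5, y: 0, w: 0, v: 244/5, s1: 6/5, s2: 41/5.
The most negative is -88/5 in column x, so x would enter next.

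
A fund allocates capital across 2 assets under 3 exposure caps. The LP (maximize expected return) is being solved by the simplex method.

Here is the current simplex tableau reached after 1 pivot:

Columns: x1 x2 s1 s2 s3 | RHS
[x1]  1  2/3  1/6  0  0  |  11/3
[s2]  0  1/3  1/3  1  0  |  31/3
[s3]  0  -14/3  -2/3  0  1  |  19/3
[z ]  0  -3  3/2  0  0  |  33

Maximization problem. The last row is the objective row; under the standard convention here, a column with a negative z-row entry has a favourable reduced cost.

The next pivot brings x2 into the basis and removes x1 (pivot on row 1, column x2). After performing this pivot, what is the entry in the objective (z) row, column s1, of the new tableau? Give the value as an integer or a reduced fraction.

Pivot element is row 1, column x2: 2/3.
Normalize row 1: new (row 1, s1) = (1/6)/(2/3) = 1/4.
z-row ← z-row − (-3)·(new row 1): 3/2 − (-3)·(1/4) = 9/4.

9/4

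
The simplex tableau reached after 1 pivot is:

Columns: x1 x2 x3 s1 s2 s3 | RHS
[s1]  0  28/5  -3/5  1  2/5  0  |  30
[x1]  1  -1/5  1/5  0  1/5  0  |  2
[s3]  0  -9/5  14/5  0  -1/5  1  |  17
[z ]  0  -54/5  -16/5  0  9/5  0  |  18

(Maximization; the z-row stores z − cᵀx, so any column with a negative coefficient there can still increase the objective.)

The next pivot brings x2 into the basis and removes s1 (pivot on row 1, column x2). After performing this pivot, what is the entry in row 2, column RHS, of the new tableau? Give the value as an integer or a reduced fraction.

43/14

Pivot element is row 1, column x2: 28/5.
Normalize row 1: new (row 1, RHS) = 30/(28/5) = 75/14.
row 2 ← row 2 − (-1/5)·(new row 1): 2 − (-1/5)·(75/14) = 43/14.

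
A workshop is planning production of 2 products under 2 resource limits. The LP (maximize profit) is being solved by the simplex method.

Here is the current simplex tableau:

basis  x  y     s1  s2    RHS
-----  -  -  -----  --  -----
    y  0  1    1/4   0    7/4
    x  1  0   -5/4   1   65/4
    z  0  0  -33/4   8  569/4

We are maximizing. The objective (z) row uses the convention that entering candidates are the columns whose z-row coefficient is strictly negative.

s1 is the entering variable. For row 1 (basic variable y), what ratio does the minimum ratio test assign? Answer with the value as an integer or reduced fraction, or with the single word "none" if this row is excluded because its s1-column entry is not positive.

7

Ratio = RHS / (s1 entry) = (7/4) / (1/4) = 7.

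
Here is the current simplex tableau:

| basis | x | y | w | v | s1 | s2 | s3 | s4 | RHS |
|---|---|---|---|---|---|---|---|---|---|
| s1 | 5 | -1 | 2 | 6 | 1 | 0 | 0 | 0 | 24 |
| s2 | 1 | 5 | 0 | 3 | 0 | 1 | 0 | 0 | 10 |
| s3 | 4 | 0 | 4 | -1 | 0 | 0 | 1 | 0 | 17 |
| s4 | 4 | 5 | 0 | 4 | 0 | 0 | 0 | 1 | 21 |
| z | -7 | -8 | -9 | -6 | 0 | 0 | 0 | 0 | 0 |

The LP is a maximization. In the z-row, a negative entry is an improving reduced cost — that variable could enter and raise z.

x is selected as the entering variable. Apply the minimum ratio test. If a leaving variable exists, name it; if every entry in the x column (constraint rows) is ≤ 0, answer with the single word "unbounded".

Ratios: row 1 (s1): 24/5 = 24/5; row 2 (s2): 10/1 = 10; row 3 (s3): 17/4 = 17/4; row 4 (s4): 21/4 = 21/4.
Minimum ratio is in the s3 row, so s3 leaves.

s3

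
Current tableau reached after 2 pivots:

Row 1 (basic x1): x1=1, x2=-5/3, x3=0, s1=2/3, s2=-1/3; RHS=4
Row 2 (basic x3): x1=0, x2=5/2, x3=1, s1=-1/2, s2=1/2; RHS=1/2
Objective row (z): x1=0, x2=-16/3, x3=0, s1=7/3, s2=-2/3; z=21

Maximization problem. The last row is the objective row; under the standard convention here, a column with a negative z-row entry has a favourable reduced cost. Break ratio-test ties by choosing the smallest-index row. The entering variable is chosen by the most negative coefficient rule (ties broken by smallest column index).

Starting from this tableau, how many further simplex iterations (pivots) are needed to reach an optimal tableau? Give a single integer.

pivot: x2 in, x3 out → z = 331/15
No improving column remains; optimal.

1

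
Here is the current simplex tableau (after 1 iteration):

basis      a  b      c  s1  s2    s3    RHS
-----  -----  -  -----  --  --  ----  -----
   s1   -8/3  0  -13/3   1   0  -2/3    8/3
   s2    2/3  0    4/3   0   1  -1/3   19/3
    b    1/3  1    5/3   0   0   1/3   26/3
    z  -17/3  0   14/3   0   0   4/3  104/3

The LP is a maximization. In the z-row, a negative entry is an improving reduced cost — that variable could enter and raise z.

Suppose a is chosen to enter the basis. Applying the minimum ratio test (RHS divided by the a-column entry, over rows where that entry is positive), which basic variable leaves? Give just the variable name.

s2

Ratios: row 1 (s1): entry -8/3 ≤ 0, skip; row 2 (s2): (19/3)/(2/3) = 19/2; row 3 (b): (26/3)/(1/3) = 26.
Minimum ratio 19/2 is in the s2 row, so s2 leaves.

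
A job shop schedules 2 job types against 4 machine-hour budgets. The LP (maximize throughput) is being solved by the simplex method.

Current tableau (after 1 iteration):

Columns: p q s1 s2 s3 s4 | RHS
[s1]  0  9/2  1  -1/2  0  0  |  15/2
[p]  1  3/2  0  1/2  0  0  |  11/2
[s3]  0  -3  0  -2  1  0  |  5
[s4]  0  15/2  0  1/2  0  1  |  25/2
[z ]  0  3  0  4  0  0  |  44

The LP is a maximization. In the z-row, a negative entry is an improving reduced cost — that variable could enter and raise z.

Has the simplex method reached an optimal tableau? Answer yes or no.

yes

No objective-row coefficient is strictly negative, so no entering variable exists; the tableau is optimal.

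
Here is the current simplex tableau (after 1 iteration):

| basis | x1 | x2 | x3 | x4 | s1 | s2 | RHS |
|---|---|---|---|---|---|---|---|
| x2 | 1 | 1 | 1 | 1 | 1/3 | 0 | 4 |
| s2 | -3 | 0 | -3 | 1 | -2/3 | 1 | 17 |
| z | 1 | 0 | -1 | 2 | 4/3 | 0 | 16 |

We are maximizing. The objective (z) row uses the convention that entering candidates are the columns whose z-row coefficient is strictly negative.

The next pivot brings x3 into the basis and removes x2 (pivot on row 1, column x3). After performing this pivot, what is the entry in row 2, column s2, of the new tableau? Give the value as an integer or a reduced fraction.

Pivot element is row 1, column x3: 1.
Normalize row 1: new (row 1, s2) = 0/1 = 0.
row 2 ← row 2 − (-3)·(new row 1): 1 − (-3)·0 = 1.

1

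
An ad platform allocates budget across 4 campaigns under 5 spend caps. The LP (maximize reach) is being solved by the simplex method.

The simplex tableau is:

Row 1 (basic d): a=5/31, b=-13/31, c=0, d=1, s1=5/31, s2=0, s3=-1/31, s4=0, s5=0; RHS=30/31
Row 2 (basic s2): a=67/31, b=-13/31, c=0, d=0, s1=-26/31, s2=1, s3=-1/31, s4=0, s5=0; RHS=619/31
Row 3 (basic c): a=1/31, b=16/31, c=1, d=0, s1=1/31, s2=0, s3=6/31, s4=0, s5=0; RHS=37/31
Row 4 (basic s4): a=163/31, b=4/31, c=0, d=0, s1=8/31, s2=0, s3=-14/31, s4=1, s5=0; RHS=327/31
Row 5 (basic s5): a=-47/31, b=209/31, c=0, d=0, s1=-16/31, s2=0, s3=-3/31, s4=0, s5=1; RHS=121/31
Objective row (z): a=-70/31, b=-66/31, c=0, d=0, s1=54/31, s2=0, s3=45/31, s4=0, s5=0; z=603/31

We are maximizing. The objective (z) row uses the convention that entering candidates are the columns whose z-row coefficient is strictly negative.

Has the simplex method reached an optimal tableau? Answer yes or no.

Column a has objective-row coefficient -70/31, which is negative; an improving pivot exists, so not yet optimal.

no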